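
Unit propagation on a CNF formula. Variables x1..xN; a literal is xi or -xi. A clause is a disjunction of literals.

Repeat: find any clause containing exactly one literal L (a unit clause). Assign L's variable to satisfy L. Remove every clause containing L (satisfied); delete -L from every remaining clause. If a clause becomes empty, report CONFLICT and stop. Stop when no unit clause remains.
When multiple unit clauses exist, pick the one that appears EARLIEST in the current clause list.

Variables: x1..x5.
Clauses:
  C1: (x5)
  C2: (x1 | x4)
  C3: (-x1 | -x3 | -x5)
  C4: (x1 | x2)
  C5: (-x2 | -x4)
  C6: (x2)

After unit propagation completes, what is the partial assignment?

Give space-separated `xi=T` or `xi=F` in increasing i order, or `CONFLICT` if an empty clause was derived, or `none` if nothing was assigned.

Answer: x1=T x2=T x3=F x4=F x5=T

Derivation:
unit clause [5] forces x5=T; simplify:
  drop -5 from [-1, -3, -5] -> [-1, -3]
  satisfied 1 clause(s); 5 remain; assigned so far: [5]
unit clause [2] forces x2=T; simplify:
  drop -2 from [-2, -4] -> [-4]
  satisfied 2 clause(s); 3 remain; assigned so far: [2, 5]
unit clause [-4] forces x4=F; simplify:
  drop 4 from [1, 4] -> [1]
  satisfied 1 clause(s); 2 remain; assigned so far: [2, 4, 5]
unit clause [1] forces x1=T; simplify:
  drop -1 from [-1, -3] -> [-3]
  satisfied 1 clause(s); 1 remain; assigned so far: [1, 2, 4, 5]
unit clause [-3] forces x3=F; simplify:
  satisfied 1 clause(s); 0 remain; assigned so far: [1, 2, 3, 4, 5]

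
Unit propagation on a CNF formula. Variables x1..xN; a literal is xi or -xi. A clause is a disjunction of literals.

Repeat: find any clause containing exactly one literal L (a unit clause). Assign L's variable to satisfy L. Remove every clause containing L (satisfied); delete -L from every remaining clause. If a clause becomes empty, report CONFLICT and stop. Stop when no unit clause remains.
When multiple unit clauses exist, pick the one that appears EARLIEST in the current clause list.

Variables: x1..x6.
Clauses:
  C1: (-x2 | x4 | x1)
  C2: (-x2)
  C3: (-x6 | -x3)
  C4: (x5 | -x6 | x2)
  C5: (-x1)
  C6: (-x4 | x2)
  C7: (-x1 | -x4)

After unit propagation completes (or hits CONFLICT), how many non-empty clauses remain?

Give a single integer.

Answer: 2

Derivation:
unit clause [-2] forces x2=F; simplify:
  drop 2 from [5, -6, 2] -> [5, -6]
  drop 2 from [-4, 2] -> [-4]
  satisfied 2 clause(s); 5 remain; assigned so far: [2]
unit clause [-1] forces x1=F; simplify:
  satisfied 2 clause(s); 3 remain; assigned so far: [1, 2]
unit clause [-4] forces x4=F; simplify:
  satisfied 1 clause(s); 2 remain; assigned so far: [1, 2, 4]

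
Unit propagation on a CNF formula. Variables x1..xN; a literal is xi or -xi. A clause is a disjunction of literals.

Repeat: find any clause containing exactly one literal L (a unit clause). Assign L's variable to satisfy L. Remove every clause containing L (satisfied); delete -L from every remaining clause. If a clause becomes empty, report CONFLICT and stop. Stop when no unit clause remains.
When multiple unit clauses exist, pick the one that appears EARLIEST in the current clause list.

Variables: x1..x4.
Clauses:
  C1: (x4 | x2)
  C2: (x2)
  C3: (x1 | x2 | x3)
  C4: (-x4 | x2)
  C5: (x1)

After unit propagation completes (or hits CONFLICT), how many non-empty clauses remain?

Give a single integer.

unit clause [2] forces x2=T; simplify:
  satisfied 4 clause(s); 1 remain; assigned so far: [2]
unit clause [1] forces x1=T; simplify:
  satisfied 1 clause(s); 0 remain; assigned so far: [1, 2]

Answer: 0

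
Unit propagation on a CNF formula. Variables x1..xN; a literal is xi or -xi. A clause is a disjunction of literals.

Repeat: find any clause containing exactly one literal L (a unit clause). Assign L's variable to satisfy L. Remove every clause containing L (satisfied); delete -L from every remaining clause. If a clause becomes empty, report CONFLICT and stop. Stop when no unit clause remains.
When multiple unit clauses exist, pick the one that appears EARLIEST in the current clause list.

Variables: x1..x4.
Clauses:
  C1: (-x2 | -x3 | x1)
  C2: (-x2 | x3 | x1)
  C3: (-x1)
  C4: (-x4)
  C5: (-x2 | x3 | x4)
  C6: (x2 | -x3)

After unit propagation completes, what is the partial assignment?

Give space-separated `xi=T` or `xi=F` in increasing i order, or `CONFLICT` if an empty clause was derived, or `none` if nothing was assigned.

unit clause [-1] forces x1=F; simplify:
  drop 1 from [-2, -3, 1] -> [-2, -3]
  drop 1 from [-2, 3, 1] -> [-2, 3]
  satisfied 1 clause(s); 5 remain; assigned so far: [1]
unit clause [-4] forces x4=F; simplify:
  drop 4 from [-2, 3, 4] -> [-2, 3]
  satisfied 1 clause(s); 4 remain; assigned so far: [1, 4]

Answer: x1=F x4=F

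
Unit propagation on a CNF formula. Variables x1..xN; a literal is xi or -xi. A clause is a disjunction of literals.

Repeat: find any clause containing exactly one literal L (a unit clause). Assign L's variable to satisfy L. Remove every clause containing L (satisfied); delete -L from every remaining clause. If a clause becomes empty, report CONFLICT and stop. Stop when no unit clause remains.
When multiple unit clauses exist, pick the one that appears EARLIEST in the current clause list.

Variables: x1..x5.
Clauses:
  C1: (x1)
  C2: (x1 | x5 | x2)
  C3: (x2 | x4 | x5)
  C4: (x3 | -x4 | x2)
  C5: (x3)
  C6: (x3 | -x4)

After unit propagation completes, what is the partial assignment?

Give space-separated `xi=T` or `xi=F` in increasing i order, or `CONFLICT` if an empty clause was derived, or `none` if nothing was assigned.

Answer: x1=T x3=T

Derivation:
unit clause [1] forces x1=T; simplify:
  satisfied 2 clause(s); 4 remain; assigned so far: [1]
unit clause [3] forces x3=T; simplify:
  satisfied 3 clause(s); 1 remain; assigned so far: [1, 3]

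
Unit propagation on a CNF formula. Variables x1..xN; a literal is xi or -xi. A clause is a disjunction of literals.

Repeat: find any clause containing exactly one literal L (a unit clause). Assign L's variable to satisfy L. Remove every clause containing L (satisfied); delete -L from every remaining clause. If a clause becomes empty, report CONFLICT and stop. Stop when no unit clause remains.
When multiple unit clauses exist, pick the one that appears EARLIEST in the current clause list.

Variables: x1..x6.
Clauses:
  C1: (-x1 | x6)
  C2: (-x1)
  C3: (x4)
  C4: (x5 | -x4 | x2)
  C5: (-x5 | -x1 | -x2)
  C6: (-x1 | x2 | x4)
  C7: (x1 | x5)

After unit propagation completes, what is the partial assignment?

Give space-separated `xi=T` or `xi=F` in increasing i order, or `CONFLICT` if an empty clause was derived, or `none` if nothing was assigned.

Answer: x1=F x4=T x5=T

Derivation:
unit clause [-1] forces x1=F; simplify:
  drop 1 from [1, 5] -> [5]
  satisfied 4 clause(s); 3 remain; assigned so far: [1]
unit clause [4] forces x4=T; simplify:
  drop -4 from [5, -4, 2] -> [5, 2]
  satisfied 1 clause(s); 2 remain; assigned so far: [1, 4]
unit clause [5] forces x5=T; simplify:
  satisfied 2 clause(s); 0 remain; assigned so far: [1, 4, 5]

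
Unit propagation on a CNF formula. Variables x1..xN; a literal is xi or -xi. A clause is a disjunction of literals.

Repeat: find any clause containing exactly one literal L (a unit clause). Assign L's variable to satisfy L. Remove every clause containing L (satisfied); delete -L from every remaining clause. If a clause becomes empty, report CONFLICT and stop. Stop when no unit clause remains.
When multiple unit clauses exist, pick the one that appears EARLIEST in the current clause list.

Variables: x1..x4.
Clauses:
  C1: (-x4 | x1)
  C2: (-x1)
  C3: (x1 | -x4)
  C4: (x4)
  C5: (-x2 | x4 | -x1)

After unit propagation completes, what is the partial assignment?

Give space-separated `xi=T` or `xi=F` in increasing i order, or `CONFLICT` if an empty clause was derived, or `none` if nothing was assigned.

unit clause [-1] forces x1=F; simplify:
  drop 1 from [-4, 1] -> [-4]
  drop 1 from [1, -4] -> [-4]
  satisfied 2 clause(s); 3 remain; assigned so far: [1]
unit clause [-4] forces x4=F; simplify:
  drop 4 from [4] -> [] (empty!)
  satisfied 2 clause(s); 1 remain; assigned so far: [1, 4]
CONFLICT (empty clause)

Answer: CONFLICT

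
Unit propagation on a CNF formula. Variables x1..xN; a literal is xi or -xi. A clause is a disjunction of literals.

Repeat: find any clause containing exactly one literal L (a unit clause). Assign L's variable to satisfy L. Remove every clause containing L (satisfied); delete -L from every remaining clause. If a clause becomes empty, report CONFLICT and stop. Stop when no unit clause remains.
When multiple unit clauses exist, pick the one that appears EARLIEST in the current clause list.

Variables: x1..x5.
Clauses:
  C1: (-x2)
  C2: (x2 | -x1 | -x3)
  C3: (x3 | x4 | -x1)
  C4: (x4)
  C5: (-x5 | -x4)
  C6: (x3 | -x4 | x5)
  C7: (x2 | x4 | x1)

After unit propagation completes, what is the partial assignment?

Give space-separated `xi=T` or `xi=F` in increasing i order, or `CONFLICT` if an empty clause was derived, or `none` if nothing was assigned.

Answer: x1=F x2=F x3=T x4=T x5=F

Derivation:
unit clause [-2] forces x2=F; simplify:
  drop 2 from [2, -1, -3] -> [-1, -3]
  drop 2 from [2, 4, 1] -> [4, 1]
  satisfied 1 clause(s); 6 remain; assigned so far: [2]
unit clause [4] forces x4=T; simplify:
  drop -4 from [-5, -4] -> [-5]
  drop -4 from [3, -4, 5] -> [3, 5]
  satisfied 3 clause(s); 3 remain; assigned so far: [2, 4]
unit clause [-5] forces x5=F; simplify:
  drop 5 from [3, 5] -> [3]
  satisfied 1 clause(s); 2 remain; assigned so far: [2, 4, 5]
unit clause [3] forces x3=T; simplify:
  drop -3 from [-1, -3] -> [-1]
  satisfied 1 clause(s); 1 remain; assigned so far: [2, 3, 4, 5]
unit clause [-1] forces x1=F; simplify:
  satisfied 1 clause(s); 0 remain; assigned so far: [1, 2, 3, 4, 5]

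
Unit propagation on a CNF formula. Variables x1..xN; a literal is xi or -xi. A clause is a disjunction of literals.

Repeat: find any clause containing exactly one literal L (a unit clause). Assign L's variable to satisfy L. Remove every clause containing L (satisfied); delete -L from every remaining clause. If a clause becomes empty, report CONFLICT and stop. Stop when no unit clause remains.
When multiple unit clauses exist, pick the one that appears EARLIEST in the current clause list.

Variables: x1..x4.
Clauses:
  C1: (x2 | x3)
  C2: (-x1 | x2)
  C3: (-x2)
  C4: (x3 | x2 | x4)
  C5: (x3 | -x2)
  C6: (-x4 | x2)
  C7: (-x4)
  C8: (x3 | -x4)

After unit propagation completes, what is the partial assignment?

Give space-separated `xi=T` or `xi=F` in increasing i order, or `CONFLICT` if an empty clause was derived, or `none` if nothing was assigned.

unit clause [-2] forces x2=F; simplify:
  drop 2 from [2, 3] -> [3]
  drop 2 from [-1, 2] -> [-1]
  drop 2 from [3, 2, 4] -> [3, 4]
  drop 2 from [-4, 2] -> [-4]
  satisfied 2 clause(s); 6 remain; assigned so far: [2]
unit clause [3] forces x3=T; simplify:
  satisfied 3 clause(s); 3 remain; assigned so far: [2, 3]
unit clause [-1] forces x1=F; simplify:
  satisfied 1 clause(s); 2 remain; assigned so far: [1, 2, 3]
unit clause [-4] forces x4=F; simplify:
  satisfied 2 clause(s); 0 remain; assigned so far: [1, 2, 3, 4]

Answer: x1=F x2=F x3=T x4=F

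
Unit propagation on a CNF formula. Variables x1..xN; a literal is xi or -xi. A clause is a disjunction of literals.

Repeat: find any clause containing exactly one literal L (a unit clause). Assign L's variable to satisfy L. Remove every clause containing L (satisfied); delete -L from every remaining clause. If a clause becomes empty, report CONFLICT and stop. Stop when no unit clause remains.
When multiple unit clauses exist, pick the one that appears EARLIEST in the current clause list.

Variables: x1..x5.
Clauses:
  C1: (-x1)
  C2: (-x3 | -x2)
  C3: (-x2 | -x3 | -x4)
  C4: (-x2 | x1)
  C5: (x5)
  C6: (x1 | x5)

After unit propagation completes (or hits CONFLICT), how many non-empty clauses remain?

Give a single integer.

Answer: 0

Derivation:
unit clause [-1] forces x1=F; simplify:
  drop 1 from [-2, 1] -> [-2]
  drop 1 from [1, 5] -> [5]
  satisfied 1 clause(s); 5 remain; assigned so far: [1]
unit clause [-2] forces x2=F; simplify:
  satisfied 3 clause(s); 2 remain; assigned so far: [1, 2]
unit clause [5] forces x5=T; simplify:
  satisfied 2 clause(s); 0 remain; assigned so far: [1, 2, 5]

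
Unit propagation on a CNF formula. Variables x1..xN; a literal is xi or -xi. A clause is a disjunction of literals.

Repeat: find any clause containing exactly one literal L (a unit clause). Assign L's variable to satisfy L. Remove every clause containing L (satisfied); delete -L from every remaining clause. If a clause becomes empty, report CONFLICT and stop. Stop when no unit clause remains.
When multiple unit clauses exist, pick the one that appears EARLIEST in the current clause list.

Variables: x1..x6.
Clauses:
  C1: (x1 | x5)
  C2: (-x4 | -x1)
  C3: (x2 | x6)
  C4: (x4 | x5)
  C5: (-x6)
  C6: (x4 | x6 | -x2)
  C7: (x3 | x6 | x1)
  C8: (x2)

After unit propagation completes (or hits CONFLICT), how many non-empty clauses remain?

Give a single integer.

Answer: 0

Derivation:
unit clause [-6] forces x6=F; simplify:
  drop 6 from [2, 6] -> [2]
  drop 6 from [4, 6, -2] -> [4, -2]
  drop 6 from [3, 6, 1] -> [3, 1]
  satisfied 1 clause(s); 7 remain; assigned so far: [6]
unit clause [2] forces x2=T; simplify:
  drop -2 from [4, -2] -> [4]
  satisfied 2 clause(s); 5 remain; assigned so far: [2, 6]
unit clause [4] forces x4=T; simplify:
  drop -4 from [-4, -1] -> [-1]
  satisfied 2 clause(s); 3 remain; assigned so far: [2, 4, 6]
unit clause [-1] forces x1=F; simplify:
  drop 1 from [1, 5] -> [5]
  drop 1 from [3, 1] -> [3]
  satisfied 1 clause(s); 2 remain; assigned so far: [1, 2, 4, 6]
unit clause [5] forces x5=T; simplify:
  satisfied 1 clause(s); 1 remain; assigned so far: [1, 2, 4, 5, 6]
unit clause [3] forces x3=T; simplify:
  satisfied 1 clause(s); 0 remain; assigned so far: [1, 2, 3, 4, 5, 6]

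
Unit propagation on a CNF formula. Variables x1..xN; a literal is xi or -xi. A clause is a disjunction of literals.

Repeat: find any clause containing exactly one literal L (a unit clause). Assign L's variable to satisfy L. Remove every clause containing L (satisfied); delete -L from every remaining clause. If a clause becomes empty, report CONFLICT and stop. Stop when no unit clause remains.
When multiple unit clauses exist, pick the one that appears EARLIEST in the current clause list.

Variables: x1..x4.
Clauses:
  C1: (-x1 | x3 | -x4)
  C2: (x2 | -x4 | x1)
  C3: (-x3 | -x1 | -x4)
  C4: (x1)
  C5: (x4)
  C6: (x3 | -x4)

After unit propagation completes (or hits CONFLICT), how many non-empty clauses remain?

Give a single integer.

Answer: 0

Derivation:
unit clause [1] forces x1=T; simplify:
  drop -1 from [-1, 3, -4] -> [3, -4]
  drop -1 from [-3, -1, -4] -> [-3, -4]
  satisfied 2 clause(s); 4 remain; assigned so far: [1]
unit clause [4] forces x4=T; simplify:
  drop -4 from [3, -4] -> [3]
  drop -4 from [-3, -4] -> [-3]
  drop -4 from [3, -4] -> [3]
  satisfied 1 clause(s); 3 remain; assigned so far: [1, 4]
unit clause [3] forces x3=T; simplify:
  drop -3 from [-3] -> [] (empty!)
  satisfied 2 clause(s); 1 remain; assigned so far: [1, 3, 4]
CONFLICT (empty clause)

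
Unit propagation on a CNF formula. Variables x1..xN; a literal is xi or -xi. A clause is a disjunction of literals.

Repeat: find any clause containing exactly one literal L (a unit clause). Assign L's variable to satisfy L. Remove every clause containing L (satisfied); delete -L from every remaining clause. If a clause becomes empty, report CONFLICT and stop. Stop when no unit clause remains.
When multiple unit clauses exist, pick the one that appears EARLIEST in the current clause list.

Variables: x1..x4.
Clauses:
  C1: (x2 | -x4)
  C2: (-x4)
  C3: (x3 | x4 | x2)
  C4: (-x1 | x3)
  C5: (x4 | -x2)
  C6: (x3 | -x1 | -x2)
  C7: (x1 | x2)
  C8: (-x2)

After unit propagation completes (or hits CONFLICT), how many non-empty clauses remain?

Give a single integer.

Answer: 0

Derivation:
unit clause [-4] forces x4=F; simplify:
  drop 4 from [3, 4, 2] -> [3, 2]
  drop 4 from [4, -2] -> [-2]
  satisfied 2 clause(s); 6 remain; assigned so far: [4]
unit clause [-2] forces x2=F; simplify:
  drop 2 from [3, 2] -> [3]
  drop 2 from [1, 2] -> [1]
  satisfied 3 clause(s); 3 remain; assigned so far: [2, 4]
unit clause [3] forces x3=T; simplify:
  satisfied 2 clause(s); 1 remain; assigned so far: [2, 3, 4]
unit clause [1] forces x1=T; simplify:
  satisfied 1 clause(s); 0 remain; assigned so far: [1, 2, 3, 4]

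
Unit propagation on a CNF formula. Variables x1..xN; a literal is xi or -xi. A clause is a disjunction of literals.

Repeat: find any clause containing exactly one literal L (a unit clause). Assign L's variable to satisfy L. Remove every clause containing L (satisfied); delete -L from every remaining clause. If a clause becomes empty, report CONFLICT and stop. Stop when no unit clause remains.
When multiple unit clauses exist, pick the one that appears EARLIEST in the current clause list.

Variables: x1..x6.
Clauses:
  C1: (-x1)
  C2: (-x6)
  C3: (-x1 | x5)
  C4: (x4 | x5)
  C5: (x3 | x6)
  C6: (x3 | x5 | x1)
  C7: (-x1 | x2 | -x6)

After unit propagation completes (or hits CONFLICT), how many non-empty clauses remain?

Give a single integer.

Answer: 1

Derivation:
unit clause [-1] forces x1=F; simplify:
  drop 1 from [3, 5, 1] -> [3, 5]
  satisfied 3 clause(s); 4 remain; assigned so far: [1]
unit clause [-6] forces x6=F; simplify:
  drop 6 from [3, 6] -> [3]
  satisfied 1 clause(s); 3 remain; assigned so far: [1, 6]
unit clause [3] forces x3=T; simplify:
  satisfied 2 clause(s); 1 remain; assigned so far: [1, 3, 6]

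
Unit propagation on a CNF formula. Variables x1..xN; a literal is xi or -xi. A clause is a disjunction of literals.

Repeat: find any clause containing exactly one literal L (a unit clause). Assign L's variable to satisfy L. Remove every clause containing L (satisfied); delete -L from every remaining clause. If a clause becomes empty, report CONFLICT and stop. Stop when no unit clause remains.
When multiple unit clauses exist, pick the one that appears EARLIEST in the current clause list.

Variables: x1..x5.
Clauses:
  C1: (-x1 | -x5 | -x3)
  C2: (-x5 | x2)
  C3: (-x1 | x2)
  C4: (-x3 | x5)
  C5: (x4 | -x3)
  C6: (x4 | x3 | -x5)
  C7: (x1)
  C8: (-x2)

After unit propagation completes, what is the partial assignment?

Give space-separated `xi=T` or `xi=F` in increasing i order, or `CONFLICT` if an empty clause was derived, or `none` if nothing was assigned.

unit clause [1] forces x1=T; simplify:
  drop -1 from [-1, -5, -3] -> [-5, -3]
  drop -1 from [-1, 2] -> [2]
  satisfied 1 clause(s); 7 remain; assigned so far: [1]
unit clause [2] forces x2=T; simplify:
  drop -2 from [-2] -> [] (empty!)
  satisfied 2 clause(s); 5 remain; assigned so far: [1, 2]
CONFLICT (empty clause)

Answer: CONFLICT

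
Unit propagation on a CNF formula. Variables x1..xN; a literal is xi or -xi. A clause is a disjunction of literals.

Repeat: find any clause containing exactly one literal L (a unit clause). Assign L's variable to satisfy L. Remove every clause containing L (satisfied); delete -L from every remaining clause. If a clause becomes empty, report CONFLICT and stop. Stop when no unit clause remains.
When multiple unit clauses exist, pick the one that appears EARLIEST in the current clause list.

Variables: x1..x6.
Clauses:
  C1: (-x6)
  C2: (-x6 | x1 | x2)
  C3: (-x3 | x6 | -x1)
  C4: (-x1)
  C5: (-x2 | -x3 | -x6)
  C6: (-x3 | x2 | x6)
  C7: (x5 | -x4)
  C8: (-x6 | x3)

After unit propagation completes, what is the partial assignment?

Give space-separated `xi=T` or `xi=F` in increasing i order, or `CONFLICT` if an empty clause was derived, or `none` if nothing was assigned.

Answer: x1=F x6=F

Derivation:
unit clause [-6] forces x6=F; simplify:
  drop 6 from [-3, 6, -1] -> [-3, -1]
  drop 6 from [-3, 2, 6] -> [-3, 2]
  satisfied 4 clause(s); 4 remain; assigned so far: [6]
unit clause [-1] forces x1=F; simplify:
  satisfied 2 clause(s); 2 remain; assigned so far: [1, 6]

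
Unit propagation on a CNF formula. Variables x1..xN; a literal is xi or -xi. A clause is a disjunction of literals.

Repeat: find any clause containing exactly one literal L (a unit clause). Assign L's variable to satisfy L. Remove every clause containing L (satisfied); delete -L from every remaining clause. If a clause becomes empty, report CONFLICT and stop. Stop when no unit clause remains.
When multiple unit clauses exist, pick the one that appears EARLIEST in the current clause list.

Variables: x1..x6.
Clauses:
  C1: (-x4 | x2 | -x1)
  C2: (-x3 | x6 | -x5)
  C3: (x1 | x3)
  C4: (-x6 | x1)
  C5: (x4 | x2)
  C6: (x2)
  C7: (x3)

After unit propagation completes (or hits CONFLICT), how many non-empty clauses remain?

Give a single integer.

Answer: 2

Derivation:
unit clause [2] forces x2=T; simplify:
  satisfied 3 clause(s); 4 remain; assigned so far: [2]
unit clause [3] forces x3=T; simplify:
  drop -3 from [-3, 6, -5] -> [6, -5]
  satisfied 2 clause(s); 2 remain; assigned so far: [2, 3]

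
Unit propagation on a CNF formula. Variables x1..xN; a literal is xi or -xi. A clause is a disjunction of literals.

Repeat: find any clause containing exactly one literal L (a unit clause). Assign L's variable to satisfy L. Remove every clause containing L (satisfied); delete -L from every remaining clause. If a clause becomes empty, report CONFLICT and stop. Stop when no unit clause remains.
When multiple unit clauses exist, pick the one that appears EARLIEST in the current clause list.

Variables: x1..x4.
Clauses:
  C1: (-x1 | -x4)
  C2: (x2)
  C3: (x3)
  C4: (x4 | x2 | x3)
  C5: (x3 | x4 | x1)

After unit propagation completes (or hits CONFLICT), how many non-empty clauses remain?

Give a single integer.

unit clause [2] forces x2=T; simplify:
  satisfied 2 clause(s); 3 remain; assigned so far: [2]
unit clause [3] forces x3=T; simplify:
  satisfied 2 clause(s); 1 remain; assigned so far: [2, 3]

Answer: 1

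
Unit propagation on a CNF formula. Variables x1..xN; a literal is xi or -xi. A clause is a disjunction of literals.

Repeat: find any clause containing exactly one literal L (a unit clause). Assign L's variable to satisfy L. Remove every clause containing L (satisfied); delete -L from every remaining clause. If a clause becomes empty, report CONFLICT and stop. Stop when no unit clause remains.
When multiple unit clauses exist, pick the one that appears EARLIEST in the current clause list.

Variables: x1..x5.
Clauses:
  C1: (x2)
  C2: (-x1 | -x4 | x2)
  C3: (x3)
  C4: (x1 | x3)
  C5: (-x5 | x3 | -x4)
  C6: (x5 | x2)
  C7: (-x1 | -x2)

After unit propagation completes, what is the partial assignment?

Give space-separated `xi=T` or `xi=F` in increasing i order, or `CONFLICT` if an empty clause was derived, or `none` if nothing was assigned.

Answer: x1=F x2=T x3=T

Derivation:
unit clause [2] forces x2=T; simplify:
  drop -2 from [-1, -2] -> [-1]
  satisfied 3 clause(s); 4 remain; assigned so far: [2]
unit clause [3] forces x3=T; simplify:
  satisfied 3 clause(s); 1 remain; assigned so far: [2, 3]
unit clause [-1] forces x1=F; simplify:
  satisfied 1 clause(s); 0 remain; assigned so far: [1, 2, 3]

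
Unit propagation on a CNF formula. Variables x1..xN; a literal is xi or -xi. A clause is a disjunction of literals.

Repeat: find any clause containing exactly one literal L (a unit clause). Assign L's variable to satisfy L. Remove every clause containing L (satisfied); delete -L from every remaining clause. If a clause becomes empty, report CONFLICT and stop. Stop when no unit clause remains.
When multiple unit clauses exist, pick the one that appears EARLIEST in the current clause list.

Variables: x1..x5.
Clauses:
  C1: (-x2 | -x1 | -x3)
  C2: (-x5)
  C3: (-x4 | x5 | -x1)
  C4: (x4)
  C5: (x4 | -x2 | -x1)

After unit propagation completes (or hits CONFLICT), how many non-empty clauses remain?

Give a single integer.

unit clause [-5] forces x5=F; simplify:
  drop 5 from [-4, 5, -1] -> [-4, -1]
  satisfied 1 clause(s); 4 remain; assigned so far: [5]
unit clause [4] forces x4=T; simplify:
  drop -4 from [-4, -1] -> [-1]
  satisfied 2 clause(s); 2 remain; assigned so far: [4, 5]
unit clause [-1] forces x1=F; simplify:
  satisfied 2 clause(s); 0 remain; assigned so far: [1, 4, 5]

Answer: 0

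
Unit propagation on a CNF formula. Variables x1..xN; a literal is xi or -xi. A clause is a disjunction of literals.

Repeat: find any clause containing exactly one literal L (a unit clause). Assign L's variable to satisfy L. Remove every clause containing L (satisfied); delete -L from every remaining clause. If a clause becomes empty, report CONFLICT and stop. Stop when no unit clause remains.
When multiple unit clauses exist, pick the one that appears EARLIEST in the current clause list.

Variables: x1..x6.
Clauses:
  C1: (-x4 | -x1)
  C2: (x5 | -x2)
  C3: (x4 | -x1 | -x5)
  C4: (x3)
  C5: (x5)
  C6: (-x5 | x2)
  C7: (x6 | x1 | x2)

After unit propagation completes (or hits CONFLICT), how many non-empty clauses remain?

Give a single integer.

Answer: 2

Derivation:
unit clause [3] forces x3=T; simplify:
  satisfied 1 clause(s); 6 remain; assigned so far: [3]
unit clause [5] forces x5=T; simplify:
  drop -5 from [4, -1, -5] -> [4, -1]
  drop -5 from [-5, 2] -> [2]
  satisfied 2 clause(s); 4 remain; assigned so far: [3, 5]
unit clause [2] forces x2=T; simplify:
  satisfied 2 clause(s); 2 remain; assigned so far: [2, 3, 5]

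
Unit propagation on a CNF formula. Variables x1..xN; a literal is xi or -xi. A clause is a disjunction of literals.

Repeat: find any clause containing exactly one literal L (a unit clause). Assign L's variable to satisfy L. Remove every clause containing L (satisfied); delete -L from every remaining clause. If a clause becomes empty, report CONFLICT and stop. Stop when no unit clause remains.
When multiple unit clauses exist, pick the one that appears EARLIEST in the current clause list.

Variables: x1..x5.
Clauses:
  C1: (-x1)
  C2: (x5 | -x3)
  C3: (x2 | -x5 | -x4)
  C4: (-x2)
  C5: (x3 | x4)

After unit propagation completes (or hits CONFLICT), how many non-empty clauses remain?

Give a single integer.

Answer: 3

Derivation:
unit clause [-1] forces x1=F; simplify:
  satisfied 1 clause(s); 4 remain; assigned so far: [1]
unit clause [-2] forces x2=F; simplify:
  drop 2 from [2, -5, -4] -> [-5, -4]
  satisfied 1 clause(s); 3 remain; assigned so far: [1, 2]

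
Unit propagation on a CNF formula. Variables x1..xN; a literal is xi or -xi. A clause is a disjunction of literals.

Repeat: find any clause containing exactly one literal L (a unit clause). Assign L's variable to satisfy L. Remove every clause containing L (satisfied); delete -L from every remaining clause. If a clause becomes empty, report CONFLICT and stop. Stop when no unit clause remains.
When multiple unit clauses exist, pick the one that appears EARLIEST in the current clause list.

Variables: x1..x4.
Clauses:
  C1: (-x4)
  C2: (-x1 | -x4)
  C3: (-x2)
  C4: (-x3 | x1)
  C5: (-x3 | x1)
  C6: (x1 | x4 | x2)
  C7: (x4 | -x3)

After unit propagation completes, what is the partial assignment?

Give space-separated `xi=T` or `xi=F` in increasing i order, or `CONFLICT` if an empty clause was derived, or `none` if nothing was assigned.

unit clause [-4] forces x4=F; simplify:
  drop 4 from [1, 4, 2] -> [1, 2]
  drop 4 from [4, -3] -> [-3]
  satisfied 2 clause(s); 5 remain; assigned so far: [4]
unit clause [-2] forces x2=F; simplify:
  drop 2 from [1, 2] -> [1]
  satisfied 1 clause(s); 4 remain; assigned so far: [2, 4]
unit clause [1] forces x1=T; simplify:
  satisfied 3 clause(s); 1 remain; assigned so far: [1, 2, 4]
unit clause [-3] forces x3=F; simplify:
  satisfied 1 clause(s); 0 remain; assigned so far: [1, 2, 3, 4]

Answer: x1=T x2=F x3=F x4=F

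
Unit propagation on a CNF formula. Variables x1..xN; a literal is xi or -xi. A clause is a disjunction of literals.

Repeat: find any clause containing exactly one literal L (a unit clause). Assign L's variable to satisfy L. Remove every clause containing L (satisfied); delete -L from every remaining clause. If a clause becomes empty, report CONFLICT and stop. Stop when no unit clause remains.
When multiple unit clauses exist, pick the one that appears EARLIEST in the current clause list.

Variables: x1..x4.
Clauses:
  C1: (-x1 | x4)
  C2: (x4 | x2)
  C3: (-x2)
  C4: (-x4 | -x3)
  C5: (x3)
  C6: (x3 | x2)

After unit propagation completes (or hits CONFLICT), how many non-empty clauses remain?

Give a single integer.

unit clause [-2] forces x2=F; simplify:
  drop 2 from [4, 2] -> [4]
  drop 2 from [3, 2] -> [3]
  satisfied 1 clause(s); 5 remain; assigned so far: [2]
unit clause [4] forces x4=T; simplify:
  drop -4 from [-4, -3] -> [-3]
  satisfied 2 clause(s); 3 remain; assigned so far: [2, 4]
unit clause [-3] forces x3=F; simplify:
  drop 3 from [3] -> [] (empty!)
  drop 3 from [3] -> [] (empty!)
  satisfied 1 clause(s); 2 remain; assigned so far: [2, 3, 4]
CONFLICT (empty clause)

Answer: 0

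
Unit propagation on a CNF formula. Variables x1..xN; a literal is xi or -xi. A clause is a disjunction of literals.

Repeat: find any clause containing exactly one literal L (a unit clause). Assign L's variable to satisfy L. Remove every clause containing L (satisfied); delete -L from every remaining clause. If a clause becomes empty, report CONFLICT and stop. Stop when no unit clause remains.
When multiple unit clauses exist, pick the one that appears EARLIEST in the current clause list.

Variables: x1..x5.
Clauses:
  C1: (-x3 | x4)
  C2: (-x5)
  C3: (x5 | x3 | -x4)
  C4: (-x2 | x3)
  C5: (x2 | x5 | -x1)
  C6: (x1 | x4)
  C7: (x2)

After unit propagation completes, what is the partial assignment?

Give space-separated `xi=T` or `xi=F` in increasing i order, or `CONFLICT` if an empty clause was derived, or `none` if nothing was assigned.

unit clause [-5] forces x5=F; simplify:
  drop 5 from [5, 3, -4] -> [3, -4]
  drop 5 from [2, 5, -1] -> [2, -1]
  satisfied 1 clause(s); 6 remain; assigned so far: [5]
unit clause [2] forces x2=T; simplify:
  drop -2 from [-2, 3] -> [3]
  satisfied 2 clause(s); 4 remain; assigned so far: [2, 5]
unit clause [3] forces x3=T; simplify:
  drop -3 from [-3, 4] -> [4]
  satisfied 2 clause(s); 2 remain; assigned so far: [2, 3, 5]
unit clause [4] forces x4=T; simplify:
  satisfied 2 clause(s); 0 remain; assigned so far: [2, 3, 4, 5]

Answer: x2=T x3=T x4=T x5=F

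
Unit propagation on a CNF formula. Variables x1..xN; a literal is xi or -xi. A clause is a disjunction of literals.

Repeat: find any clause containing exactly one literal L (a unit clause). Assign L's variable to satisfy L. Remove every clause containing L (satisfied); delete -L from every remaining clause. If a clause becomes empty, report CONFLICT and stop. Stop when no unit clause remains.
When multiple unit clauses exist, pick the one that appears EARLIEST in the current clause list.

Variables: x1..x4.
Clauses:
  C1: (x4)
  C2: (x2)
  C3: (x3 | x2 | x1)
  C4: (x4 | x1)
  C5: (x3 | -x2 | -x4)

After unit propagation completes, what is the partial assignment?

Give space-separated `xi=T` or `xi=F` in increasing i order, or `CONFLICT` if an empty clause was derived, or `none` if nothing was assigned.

unit clause [4] forces x4=T; simplify:
  drop -4 from [3, -2, -4] -> [3, -2]
  satisfied 2 clause(s); 3 remain; assigned so far: [4]
unit clause [2] forces x2=T; simplify:
  drop -2 from [3, -2] -> [3]
  satisfied 2 clause(s); 1 remain; assigned so far: [2, 4]
unit clause [3] forces x3=T; simplify:
  satisfied 1 clause(s); 0 remain; assigned so far: [2, 3, 4]

Answer: x2=T x3=T x4=T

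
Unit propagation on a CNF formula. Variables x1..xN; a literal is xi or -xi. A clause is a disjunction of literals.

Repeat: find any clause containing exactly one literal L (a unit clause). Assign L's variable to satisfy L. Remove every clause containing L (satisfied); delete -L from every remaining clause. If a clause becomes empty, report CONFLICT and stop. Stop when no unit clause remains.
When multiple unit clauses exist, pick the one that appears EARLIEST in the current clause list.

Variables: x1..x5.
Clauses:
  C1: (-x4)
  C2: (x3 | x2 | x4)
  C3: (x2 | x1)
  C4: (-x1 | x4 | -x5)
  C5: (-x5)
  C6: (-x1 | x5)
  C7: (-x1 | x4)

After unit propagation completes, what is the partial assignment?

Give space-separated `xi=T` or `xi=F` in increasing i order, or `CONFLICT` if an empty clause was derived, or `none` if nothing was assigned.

Answer: x1=F x2=T x4=F x5=F

Derivation:
unit clause [-4] forces x4=F; simplify:
  drop 4 from [3, 2, 4] -> [3, 2]
  drop 4 from [-1, 4, -5] -> [-1, -5]
  drop 4 from [-1, 4] -> [-1]
  satisfied 1 clause(s); 6 remain; assigned so far: [4]
unit clause [-5] forces x5=F; simplify:
  drop 5 from [-1, 5] -> [-1]
  satisfied 2 clause(s); 4 remain; assigned so far: [4, 5]
unit clause [-1] forces x1=F; simplify:
  drop 1 from [2, 1] -> [2]
  satisfied 2 clause(s); 2 remain; assigned so far: [1, 4, 5]
unit clause [2] forces x2=T; simplify:
  satisfied 2 clause(s); 0 remain; assigned so far: [1, 2, 4, 5]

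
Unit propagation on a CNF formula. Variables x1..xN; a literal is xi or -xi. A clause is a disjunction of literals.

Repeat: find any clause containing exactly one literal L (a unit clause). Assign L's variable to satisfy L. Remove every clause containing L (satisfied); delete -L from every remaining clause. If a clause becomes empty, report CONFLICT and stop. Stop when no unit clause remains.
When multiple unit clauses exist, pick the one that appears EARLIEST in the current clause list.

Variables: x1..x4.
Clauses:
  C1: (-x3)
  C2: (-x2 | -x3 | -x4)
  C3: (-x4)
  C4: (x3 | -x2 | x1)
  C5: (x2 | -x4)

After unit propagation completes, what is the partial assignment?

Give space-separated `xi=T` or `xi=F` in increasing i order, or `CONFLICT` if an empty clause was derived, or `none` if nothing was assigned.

Answer: x3=F x4=F

Derivation:
unit clause [-3] forces x3=F; simplify:
  drop 3 from [3, -2, 1] -> [-2, 1]
  satisfied 2 clause(s); 3 remain; assigned so far: [3]
unit clause [-4] forces x4=F; simplify:
  satisfied 2 clause(s); 1 remain; assigned so far: [3, 4]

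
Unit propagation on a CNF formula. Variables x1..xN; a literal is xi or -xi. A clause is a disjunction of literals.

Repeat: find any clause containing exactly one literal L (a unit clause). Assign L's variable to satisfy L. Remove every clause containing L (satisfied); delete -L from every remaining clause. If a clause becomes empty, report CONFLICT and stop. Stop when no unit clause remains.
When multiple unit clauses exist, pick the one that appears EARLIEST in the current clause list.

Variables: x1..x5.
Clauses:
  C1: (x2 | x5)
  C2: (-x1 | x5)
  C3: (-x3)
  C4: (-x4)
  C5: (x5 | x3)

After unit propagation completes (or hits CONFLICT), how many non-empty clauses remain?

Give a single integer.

unit clause [-3] forces x3=F; simplify:
  drop 3 from [5, 3] -> [5]
  satisfied 1 clause(s); 4 remain; assigned so far: [3]
unit clause [-4] forces x4=F; simplify:
  satisfied 1 clause(s); 3 remain; assigned so far: [3, 4]
unit clause [5] forces x5=T; simplify:
  satisfied 3 clause(s); 0 remain; assigned so far: [3, 4, 5]

Answer: 0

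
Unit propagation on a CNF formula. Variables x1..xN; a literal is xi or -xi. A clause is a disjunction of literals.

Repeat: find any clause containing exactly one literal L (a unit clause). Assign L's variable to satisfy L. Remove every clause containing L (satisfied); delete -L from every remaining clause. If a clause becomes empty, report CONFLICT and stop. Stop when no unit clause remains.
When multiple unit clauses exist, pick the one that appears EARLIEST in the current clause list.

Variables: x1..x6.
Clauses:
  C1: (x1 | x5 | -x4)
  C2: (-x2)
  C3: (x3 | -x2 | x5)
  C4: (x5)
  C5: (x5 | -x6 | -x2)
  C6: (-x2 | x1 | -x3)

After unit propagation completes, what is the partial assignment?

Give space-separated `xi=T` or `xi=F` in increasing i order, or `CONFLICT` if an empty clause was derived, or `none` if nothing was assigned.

Answer: x2=F x5=T

Derivation:
unit clause [-2] forces x2=F; simplify:
  satisfied 4 clause(s); 2 remain; assigned so far: [2]
unit clause [5] forces x5=T; simplify:
  satisfied 2 clause(s); 0 remain; assigned so far: [2, 5]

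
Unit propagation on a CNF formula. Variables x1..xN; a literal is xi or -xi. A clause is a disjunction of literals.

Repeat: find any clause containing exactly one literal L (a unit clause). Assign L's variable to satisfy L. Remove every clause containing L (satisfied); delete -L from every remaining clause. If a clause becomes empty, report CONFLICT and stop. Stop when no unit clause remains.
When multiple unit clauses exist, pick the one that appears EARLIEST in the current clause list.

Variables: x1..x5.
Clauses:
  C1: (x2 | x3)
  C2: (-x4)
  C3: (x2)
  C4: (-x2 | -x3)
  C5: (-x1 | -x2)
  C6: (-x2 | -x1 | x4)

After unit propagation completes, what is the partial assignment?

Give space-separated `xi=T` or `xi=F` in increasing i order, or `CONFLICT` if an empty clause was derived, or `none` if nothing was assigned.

Answer: x1=F x2=T x3=F x4=F

Derivation:
unit clause [-4] forces x4=F; simplify:
  drop 4 from [-2, -1, 4] -> [-2, -1]
  satisfied 1 clause(s); 5 remain; assigned so far: [4]
unit clause [2] forces x2=T; simplify:
  drop -2 from [-2, -3] -> [-3]
  drop -2 from [-1, -2] -> [-1]
  drop -2 from [-2, -1] -> [-1]
  satisfied 2 clause(s); 3 remain; assigned so far: [2, 4]
unit clause [-3] forces x3=F; simplify:
  satisfied 1 clause(s); 2 remain; assigned so far: [2, 3, 4]
unit clause [-1] forces x1=F; simplify:
  satisfied 2 clause(s); 0 remain; assigned so far: [1, 2, 3, 4]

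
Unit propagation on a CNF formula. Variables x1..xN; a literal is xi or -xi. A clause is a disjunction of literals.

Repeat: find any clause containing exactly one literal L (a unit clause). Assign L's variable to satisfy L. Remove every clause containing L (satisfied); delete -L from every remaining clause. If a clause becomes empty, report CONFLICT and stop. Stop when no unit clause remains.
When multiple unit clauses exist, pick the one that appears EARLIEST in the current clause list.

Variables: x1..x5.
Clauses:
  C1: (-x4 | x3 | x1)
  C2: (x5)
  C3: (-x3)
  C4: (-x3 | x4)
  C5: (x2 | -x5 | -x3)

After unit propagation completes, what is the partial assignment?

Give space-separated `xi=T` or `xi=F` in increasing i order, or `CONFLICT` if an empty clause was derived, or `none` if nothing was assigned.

unit clause [5] forces x5=T; simplify:
  drop -5 from [2, -5, -3] -> [2, -3]
  satisfied 1 clause(s); 4 remain; assigned so far: [5]
unit clause [-3] forces x3=F; simplify:
  drop 3 from [-4, 3, 1] -> [-4, 1]
  satisfied 3 clause(s); 1 remain; assigned so far: [3, 5]

Answer: x3=F x5=T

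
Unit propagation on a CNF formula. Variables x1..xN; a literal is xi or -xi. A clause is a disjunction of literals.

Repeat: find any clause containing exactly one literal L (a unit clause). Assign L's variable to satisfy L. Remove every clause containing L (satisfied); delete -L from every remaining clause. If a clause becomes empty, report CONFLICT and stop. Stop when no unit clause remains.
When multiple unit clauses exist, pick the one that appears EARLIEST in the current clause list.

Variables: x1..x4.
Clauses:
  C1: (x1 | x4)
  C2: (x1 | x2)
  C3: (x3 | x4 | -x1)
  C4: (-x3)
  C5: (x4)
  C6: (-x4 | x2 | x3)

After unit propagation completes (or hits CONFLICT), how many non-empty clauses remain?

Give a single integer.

Answer: 0

Derivation:
unit clause [-3] forces x3=F; simplify:
  drop 3 from [3, 4, -1] -> [4, -1]
  drop 3 from [-4, 2, 3] -> [-4, 2]
  satisfied 1 clause(s); 5 remain; assigned so far: [3]
unit clause [4] forces x4=T; simplify:
  drop -4 from [-4, 2] -> [2]
  satisfied 3 clause(s); 2 remain; assigned so far: [3, 4]
unit clause [2] forces x2=T; simplify:
  satisfied 2 clause(s); 0 remain; assigned so far: [2, 3, 4]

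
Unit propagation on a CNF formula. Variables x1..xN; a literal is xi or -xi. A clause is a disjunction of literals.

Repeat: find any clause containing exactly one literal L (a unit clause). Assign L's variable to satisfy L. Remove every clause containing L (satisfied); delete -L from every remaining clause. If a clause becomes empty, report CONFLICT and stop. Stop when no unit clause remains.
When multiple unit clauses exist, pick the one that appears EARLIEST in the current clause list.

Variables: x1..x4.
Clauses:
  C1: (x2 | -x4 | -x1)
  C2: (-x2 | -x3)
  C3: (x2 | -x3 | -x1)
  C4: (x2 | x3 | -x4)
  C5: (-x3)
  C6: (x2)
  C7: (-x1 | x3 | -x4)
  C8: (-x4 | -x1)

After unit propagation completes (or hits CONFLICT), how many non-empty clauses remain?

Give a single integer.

unit clause [-3] forces x3=F; simplify:
  drop 3 from [2, 3, -4] -> [2, -4]
  drop 3 from [-1, 3, -4] -> [-1, -4]
  satisfied 3 clause(s); 5 remain; assigned so far: [3]
unit clause [2] forces x2=T; simplify:
  satisfied 3 clause(s); 2 remain; assigned so far: [2, 3]

Answer: 2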